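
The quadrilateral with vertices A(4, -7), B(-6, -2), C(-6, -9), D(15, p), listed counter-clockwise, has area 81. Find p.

The doubled signed area Σ (x_i y_{i+1} − x_{i+1} y_i) is linear in p.
With p=0 it equals 22; the coefficient of p is -10 (from the two edges through D).
So -10·p + 22 = 2·81 = 162 ⇒ p = -14.

-14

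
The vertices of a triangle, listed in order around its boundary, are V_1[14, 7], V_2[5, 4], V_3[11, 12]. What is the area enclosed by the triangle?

Apply the shoelace formula: 2A = Σ (x_i·y_{i+1} − x_{i+1}·y_i), indices taken mod 3.
V_1→V_2: (14)(4) − (5)(7) = 21
V_2→V_3: (5)(12) − (11)(4) = 16
V_3→V_1: (11)(7) − (14)(12) = -91
Σ = -54
Area = |Σ|/2 = 27.

27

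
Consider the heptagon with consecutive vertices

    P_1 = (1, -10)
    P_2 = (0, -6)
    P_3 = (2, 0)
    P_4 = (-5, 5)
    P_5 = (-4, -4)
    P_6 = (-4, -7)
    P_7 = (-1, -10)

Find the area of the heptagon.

Apply the shoelace formula: 2A = Σ (x_i·y_{i+1} − x_{i+1}·y_i), indices taken mod 7.
Σ = (-6) + (12) + (10) + (40) + (12) + (33) + (20) = 121
Area = |Σ|/2 = 60.5.

60.5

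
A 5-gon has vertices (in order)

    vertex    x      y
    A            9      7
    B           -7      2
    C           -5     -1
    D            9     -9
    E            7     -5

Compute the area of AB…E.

A→B: (9)(2) − (-7)(7) = 67
B→C: (-7)(-1) − (-5)(2) = 17
C→D: (-5)(-9) − (9)(-1) = 54
D→E: (9)(-5) − (7)(-9) = 18
E→A: (7)(7) − (9)(-5) = 94
Σ = 250
Area = |Σ|/2 = 125.

125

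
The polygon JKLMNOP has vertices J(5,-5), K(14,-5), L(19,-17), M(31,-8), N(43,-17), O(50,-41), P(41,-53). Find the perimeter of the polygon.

152

|JK| = √((9)² + (0)²) = √81 = 9
|KL| = √((5)² + (-12)²) = √169 = 13
|LM| = √((12)² + (9)²) = √225 = 15
|MN| = √((12)² + (-9)²) = √225 = 15
|NO| = √((7)² + (-24)²) = √625 = 25
|OP| = √((-9)² + (-12)²) = √225 = 15
|PJ| = √((-36)² + (48)²) = √3600 = 60
Perimeter = 9 + 13 + 15 + 15 + 25 + 15 + 60 = 152.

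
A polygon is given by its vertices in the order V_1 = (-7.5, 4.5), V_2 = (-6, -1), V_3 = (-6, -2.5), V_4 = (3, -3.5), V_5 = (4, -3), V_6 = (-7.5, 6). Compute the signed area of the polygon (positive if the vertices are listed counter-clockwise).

Σ = (34.5) + (9) + (28.5) + (5) + (1.5) + (11.25) = 89.75
Signed area = Σ/2 = 44.875 (positive ⇒ counter-clockwise traversal).

44.875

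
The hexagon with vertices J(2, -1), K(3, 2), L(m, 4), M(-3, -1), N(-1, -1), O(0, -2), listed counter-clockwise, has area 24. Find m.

-3

The doubled signed area Σ (x_i y_{i+1} − x_{i+1} y_i) is linear in m.
With m=0 it equals 39; the coefficient of m is -3 (from the two edges through L).
So -3·m + 39 = 2·24 = 48 ⇒ m = -3.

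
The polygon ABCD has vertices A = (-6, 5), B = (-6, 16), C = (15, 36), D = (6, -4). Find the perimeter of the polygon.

|AB| = √((0)² + (11)²) = √121 = 11
|BC| = √((21)² + (20)²) = √841 = 29
|CD| = √((-9)² + (-40)²) = √1681 = 41
|DA| = √((-12)² + (9)²) = √225 = 15
Perimeter = 11 + 29 + 41 + 15 = 96.

96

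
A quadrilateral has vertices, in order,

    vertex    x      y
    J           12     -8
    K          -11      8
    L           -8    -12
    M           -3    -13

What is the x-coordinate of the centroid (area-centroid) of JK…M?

-237/113

Apply the surveyor's formula. First the cross-terms c_i = x_i·y_{i+1} − x_{i+1}·y_i:
  8, 196, 68, 180  ⇒  2A = 452, A = 226.
Then Σ (x_i + x_{i+1})·c_i = -2844, so x̄ = -2844 / (6·226) = -237/113.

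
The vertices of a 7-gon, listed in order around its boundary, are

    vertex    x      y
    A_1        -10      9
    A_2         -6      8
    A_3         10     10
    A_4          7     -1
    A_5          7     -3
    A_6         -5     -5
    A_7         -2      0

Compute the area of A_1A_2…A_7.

169

Apply the shoelace formula: 2A = Σ (x_i·y_{i+1} − x_{i+1}·y_i), indices taken mod 7.
A_1→A_2: (-10)(8) − (-6)(9) = -26
A_2→A_3: (-6)(10) − (10)(8) = -140
A_3→A_4: (10)(-1) − (7)(10) = -80
A_4→A_5: (7)(-3) − (7)(-1) = -14
A_5→A_6: (7)(-5) − (-5)(-3) = -50
A_6→A_7: (-5)(0) − (-2)(-5) = -10
A_7→A_1: (-2)(9) − (-10)(0) = -18
Σ = -338
Area = |Σ|/2 = 169.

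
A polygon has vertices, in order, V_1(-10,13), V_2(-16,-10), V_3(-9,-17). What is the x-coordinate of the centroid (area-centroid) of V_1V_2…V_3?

-35/3

Apply the shoelace (surveyor's) formula. First the cross-terms c_i = x_i·y_{i+1} − x_{i+1}·y_i:
  308, 182, -287  ⇒  2A = 203, A = 101.5.
Then Σ (x_i + x_{i+1})·c_i = -7105, so x̄ = -7105 / (6·101.5) = -35/3.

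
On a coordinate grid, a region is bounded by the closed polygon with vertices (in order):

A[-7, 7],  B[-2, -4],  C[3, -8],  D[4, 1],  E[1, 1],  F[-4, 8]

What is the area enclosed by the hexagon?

A→B: (-7)(-4) − (-2)(7) = 42
B→C: (-2)(-8) − (3)(-4) = 28
C→D: (3)(1) − (4)(-8) = 35
D→E: (4)(1) − (1)(1) = 3
E→F: (1)(8) − (-4)(1) = 12
F→A: (-4)(7) − (-7)(8) = 28
Σ = 148
Area = |Σ|/2 = 74.

74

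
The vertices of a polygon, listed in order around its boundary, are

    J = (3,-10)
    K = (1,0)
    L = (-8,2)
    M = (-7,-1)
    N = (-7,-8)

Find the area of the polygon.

Σ = (10) + (2) + (22) + (49) + (94) = 177
Area = |Σ|/2 = 88.5.

88.5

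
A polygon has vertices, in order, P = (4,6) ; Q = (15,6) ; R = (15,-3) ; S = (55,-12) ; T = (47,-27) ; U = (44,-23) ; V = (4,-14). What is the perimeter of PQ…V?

|PQ| = √((11)² + (0)²) = √121 = 11
|QR| = √((0)² + (-9)²) = √81 = 9
|RS| = √((40)² + (-9)²) = √1681 = 41
|ST| = √((-8)² + (-15)²) = √289 = 17
|TU| = √((-3)² + (4)²) = √25 = 5
|UV| = √((-40)² + (9)²) = √1681 = 41
|VP| = √((0)² + (20)²) = √400 = 20
Perimeter = 11 + 9 + 41 + 17 + 5 + 41 + 20 = 144.

144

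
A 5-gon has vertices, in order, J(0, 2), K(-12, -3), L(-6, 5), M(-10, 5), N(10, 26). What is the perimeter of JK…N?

82

|JK| = √((-12)² + (-5)²) = √169 = 13
|KL| = √((6)² + (8)²) = √100 = 10
|LM| = √((-4)² + (0)²) = √16 = 4
|MN| = √((20)² + (21)²) = √841 = 29
|NJ| = √((-10)² + (-24)²) = √676 = 26
Perimeter = 13 + 10 + 4 + 29 + 26 = 82.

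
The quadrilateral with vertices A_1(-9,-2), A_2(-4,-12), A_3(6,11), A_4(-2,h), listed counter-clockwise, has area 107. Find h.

4

The doubled signed area Σ (x_i y_{i+1} − x_{i+1} y_i) is linear in h.
With h=0 it equals 154; the coefficient of h is 15 (from the two edges through A_4).
So 15·h + 154 = 2·107 = 214 ⇒ h = 4.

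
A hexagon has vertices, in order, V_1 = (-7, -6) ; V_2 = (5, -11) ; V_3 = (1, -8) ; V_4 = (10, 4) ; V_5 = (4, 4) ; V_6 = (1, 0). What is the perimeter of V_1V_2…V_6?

|V_1V_2| = √((12)² + (-5)²) = √169 = 13
|V_2V_3| = √((-4)² + (3)²) = √25 = 5
|V_3V_4| = √((9)² + (12)²) = √225 = 15
|V_4V_5| = √((-6)² + (0)²) = √36 = 6
|V_5V_6| = √((-3)² + (-4)²) = √25 = 5
|V_6V_1| = √((-8)² + (-6)²) = √100 = 10
Perimeter = 13 + 5 + 15 + 6 + 5 + 10 = 54.

54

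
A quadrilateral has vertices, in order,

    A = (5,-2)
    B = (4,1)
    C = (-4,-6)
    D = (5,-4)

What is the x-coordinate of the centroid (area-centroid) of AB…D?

Apply Gauss's area formula. First the cross-terms c_i = x_i·y_{i+1} − x_{i+1}·y_i:
  13, -20, 46, 10  ⇒  2A = 49, A = 24.5.
Then Σ (x_i + x_{i+1})·c_i = 263, so x̄ = 263 / (6·24.5) = 263/147.

263/147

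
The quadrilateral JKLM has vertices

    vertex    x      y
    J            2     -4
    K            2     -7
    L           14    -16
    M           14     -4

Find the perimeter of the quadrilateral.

|JK| = √((0)² + (-3)²) = √9 = 3
|KL| = √((12)² + (-9)²) = √225 = 15
|LM| = √((0)² + (12)²) = √144 = 12
|MJ| = √((-12)² + (0)²) = √144 = 12
Perimeter = 3 + 15 + 12 + 12 = 42.

42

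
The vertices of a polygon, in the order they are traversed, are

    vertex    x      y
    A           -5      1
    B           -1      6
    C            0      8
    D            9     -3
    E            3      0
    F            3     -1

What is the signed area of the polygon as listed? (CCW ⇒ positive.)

Apply Gauss's area formula: 2A = Σ (x_i·y_{i+1} − x_{i+1}·y_i), indices taken mod 6.
A→B: (-5)(6) − (-1)(1) = -29
B→C: (-1)(8) − (0)(6) = -8
C→D: (0)(-3) − (9)(8) = -72
D→E: (9)(0) − (3)(-3) = 9
E→F: (3)(-1) − (3)(0) = -3
F→A: (3)(1) − (-5)(-1) = -2
Σ = -105
Signed area = Σ/2 = -52.5 (negative ⇒ clockwise traversal).

-52.5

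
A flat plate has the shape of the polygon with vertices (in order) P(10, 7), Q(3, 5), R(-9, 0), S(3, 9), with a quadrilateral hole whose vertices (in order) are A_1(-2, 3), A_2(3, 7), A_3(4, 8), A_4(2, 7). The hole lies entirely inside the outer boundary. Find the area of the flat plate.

35.5

Outer boundary:
Σ = (29) + (45) + (-81) + (-69) = -76
Area = |Σ|/2 = 38.
Hole:
Apply Gauss's area formula: 2A = Σ (x_i·y_{i+1} − x_{i+1}·y_i), indices taken mod 4.
Σ = (-23) + (-4) + (12) + (20) = 5
Area = |Σ|/2 = 2.5.
Net area = 38 − 2.5 = 35.5.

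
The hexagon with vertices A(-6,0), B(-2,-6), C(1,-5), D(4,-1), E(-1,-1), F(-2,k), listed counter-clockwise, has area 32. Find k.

The doubled signed area Σ (x_i y_{i+1} − x_{i+1} y_i) is linear in k.
With k=0 it equals 64; the coefficient of k is 5 (from the two edges through F).
So 5·k + 64 = 2·32 = 64 ⇒ k = 0.

0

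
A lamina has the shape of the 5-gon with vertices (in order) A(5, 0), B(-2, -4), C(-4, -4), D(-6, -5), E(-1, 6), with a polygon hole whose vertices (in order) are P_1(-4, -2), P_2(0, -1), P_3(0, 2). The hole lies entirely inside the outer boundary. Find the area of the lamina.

45.5

Outer boundary:
Apply Gauss's area formula: 2A = Σ (x_i·y_{i+1} − x_{i+1}·y_i), indices taken mod 5.
A→B: (5)(-4) − (-2)(0) = -20
B→C: (-2)(-4) − (-4)(-4) = -8
C→D: (-4)(-5) − (-6)(-4) = -4
D→E: (-6)(6) − (-1)(-5) = -41
E→A: (-1)(0) − (5)(6) = -30
Σ = -103
Area = |Σ|/2 = 51.5.
Hole:
Apply Gauss's area formula: 2A = Σ (x_i·y_{i+1} − x_{i+1}·y_i), indices taken mod 3.
Σ = (4) + (0) + (8) = 12
Area = |Σ|/2 = 6.
Net area = 51.5 − 6 = 45.5.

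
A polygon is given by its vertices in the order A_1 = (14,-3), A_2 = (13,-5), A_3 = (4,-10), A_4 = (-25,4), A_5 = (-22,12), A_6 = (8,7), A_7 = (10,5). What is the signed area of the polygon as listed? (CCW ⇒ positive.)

Σ = (-31) + (-110) + (-234) + (-212) + (-250) + (-30) + (-100) = -967
Signed area = Σ/2 = -483.5 (negative ⇒ clockwise traversal).

-483.5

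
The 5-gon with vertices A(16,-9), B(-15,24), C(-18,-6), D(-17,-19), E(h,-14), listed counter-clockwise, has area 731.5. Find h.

-1

Write out the shoelace sum; only the two edges meeting at E involve h:
2·Area = [((-17)·(-14) − h·(-19)) + (h·(-9) − 16·(-14))] + 1011
       = 10·h + 1473 = 1463
⇒ h = -1.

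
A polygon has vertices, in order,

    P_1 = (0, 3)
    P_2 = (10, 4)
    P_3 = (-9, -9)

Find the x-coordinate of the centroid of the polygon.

Apply Gauss's area formula. First the cross-terms c_i = x_i·y_{i+1} − x_{i+1}·y_i:
  -30, -54, -27  ⇒  2A = -111, A = -55.5.
Then Σ (x_i + x_{i+1})·c_i = -111, so x̄ = -111 / (6·(-55.5)) = 1/3.

1/3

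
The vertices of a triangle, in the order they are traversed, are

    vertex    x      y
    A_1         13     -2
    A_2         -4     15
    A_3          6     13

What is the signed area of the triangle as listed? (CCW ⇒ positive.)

Σ = (187) + (-142) + (-181) = -136
Signed area = Σ/2 = -68 (negative ⇒ clockwise traversal).

-68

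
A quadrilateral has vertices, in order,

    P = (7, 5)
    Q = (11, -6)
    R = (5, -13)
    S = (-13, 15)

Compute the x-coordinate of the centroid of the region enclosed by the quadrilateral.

99/79

Apply the surveyor's formula. First the cross-terms c_i = x_i·y_{i+1} − x_{i+1}·y_i:
  -97, -113, -94, -170  ⇒  2A = -474, A = -237.
Then Σ (x_i + x_{i+1})·c_i = -1782, so x̄ = -1782 / (6·(-237)) = 99/79.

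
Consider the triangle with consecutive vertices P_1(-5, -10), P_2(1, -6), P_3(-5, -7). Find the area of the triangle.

P_1→P_2: (-5)(-6) − (1)(-10) = 40
P_2→P_3: (1)(-7) − (-5)(-6) = -37
P_3→P_1: (-5)(-10) − (-5)(-7) = 15
Σ = 18
Area = |Σ|/2 = 9.

9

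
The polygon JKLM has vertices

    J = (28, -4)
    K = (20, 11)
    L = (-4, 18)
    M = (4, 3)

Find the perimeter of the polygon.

|JK| = √((-8)² + (15)²) = √289 = 17
|KL| = √((-24)² + (7)²) = √625 = 25
|LM| = √((8)² + (-15)²) = √289 = 17
|MJ| = √((24)² + (-7)²) = √625 = 25
Perimeter = 17 + 25 + 17 + 25 = 84.

84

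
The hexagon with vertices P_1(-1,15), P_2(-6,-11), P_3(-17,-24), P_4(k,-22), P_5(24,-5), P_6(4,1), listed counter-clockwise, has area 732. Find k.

21

The doubled signed area Σ (x_i y_{i+1} − x_{i+1} y_i) is linear in k.
With k=0 it equals 1065; the coefficient of k is 19 (from the two edges through P_4).
So 19·k + 1065 = 2·732 = 1464 ⇒ k = 21.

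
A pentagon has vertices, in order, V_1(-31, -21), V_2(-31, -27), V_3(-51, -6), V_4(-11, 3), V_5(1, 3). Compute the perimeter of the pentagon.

128

|V_1V_2| = √((0)² + (-6)²) = √36 = 6
|V_2V_3| = √((-20)² + (21)²) = √841 = 29
|V_3V_4| = √((40)² + (9)²) = √1681 = 41
|V_4V_5| = √((12)² + (0)²) = √144 = 12
|V_5V_1| = √((-32)² + (-24)²) = √1600 = 40
Perimeter = 6 + 29 + 41 + 12 + 40 = 128.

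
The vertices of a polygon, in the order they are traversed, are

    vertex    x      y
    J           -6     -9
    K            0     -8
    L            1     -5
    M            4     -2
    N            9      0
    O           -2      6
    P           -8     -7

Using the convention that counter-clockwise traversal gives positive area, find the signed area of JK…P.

Apply the shoelace (surveyor's) formula: 2A = Σ (x_i·y_{i+1} − x_{i+1}·y_i), indices taken mod 7.
J→K: (-6)(-8) − (0)(-9) = 48
K→L: (0)(-5) − (1)(-8) = 8
L→M: (1)(-2) − (4)(-5) = 18
M→N: (4)(0) − (9)(-2) = 18
N→O: (9)(6) − (-2)(0) = 54
O→P: (-2)(-7) − (-8)(6) = 62
P→J: (-8)(-9) − (-6)(-7) = 30
Σ = 238
Signed area = Σ/2 = 119 (positive ⇒ counter-clockwise traversal).

119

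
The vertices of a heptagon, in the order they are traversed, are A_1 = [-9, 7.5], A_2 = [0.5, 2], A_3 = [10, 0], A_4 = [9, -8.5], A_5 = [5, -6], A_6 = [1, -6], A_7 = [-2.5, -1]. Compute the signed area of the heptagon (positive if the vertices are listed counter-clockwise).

Cross-terms: -21.75, -20, -85, -11.5, -24, -16, -27.75  ⇒  Σ = -206
Signed area = Σ/2 = -103 (negative ⇒ clockwise traversal).

-103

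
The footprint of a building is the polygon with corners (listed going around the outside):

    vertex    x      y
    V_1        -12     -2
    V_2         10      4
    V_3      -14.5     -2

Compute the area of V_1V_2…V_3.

7.5

Apply the shoelace formula: 2A = Σ (x_i·y_{i+1} − x_{i+1}·y_i), indices taken mod 3.
Σ = (-28) + (38) + (5) = 15
Area = |Σ|/2 = 7.5.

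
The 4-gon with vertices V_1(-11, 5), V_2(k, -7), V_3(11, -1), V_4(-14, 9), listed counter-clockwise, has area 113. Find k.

Write out the shoelace sum; only the two edges meeting at V_2 involve k:
2·Area = [((-11)·(-7) − k·5) + (k·(-1) − 11·(-7))] + 114
       = -6·k + 268 = 226
⇒ k = 7.

7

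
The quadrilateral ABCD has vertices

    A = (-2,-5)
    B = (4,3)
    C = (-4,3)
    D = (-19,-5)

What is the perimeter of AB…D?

|AB| = √((6)² + (8)²) = √100 = 10
|BC| = √((-8)² + (0)²) = √64 = 8
|CD| = √((-15)² + (-8)²) = √289 = 17
|DA| = √((17)² + (0)²) = √289 = 17
Perimeter = 10 + 8 + 17 + 17 = 52.

52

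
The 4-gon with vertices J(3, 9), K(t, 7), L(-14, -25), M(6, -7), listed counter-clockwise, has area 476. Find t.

-15

Write out the shoelace sum; only the two edges meeting at K involve t:
2·Area = [(3·7 − t·9) + (t·(-25) − (-14)·7)] + 323
       = -34·t + 442 = 952
⇒ t = -15.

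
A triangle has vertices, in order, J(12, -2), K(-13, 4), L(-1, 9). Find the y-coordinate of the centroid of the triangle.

11/3

Apply the shoelace (surveyor's) formula. First the cross-terms c_i = x_i·y_{i+1} − x_{i+1}·y_i:
  22, -113, -106  ⇒  2A = -197, A = -98.5.
Then Σ (y_i + y_{i+1})·c_i = -2167, so ȳ = -2167 / (6·(-98.5)) = 11/3.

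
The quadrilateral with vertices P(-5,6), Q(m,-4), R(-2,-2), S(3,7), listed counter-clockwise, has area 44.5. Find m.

-4

Write out the shoelace sum; only the two edges meeting at Q involve m:
2·Area = [((-5)·(-4) − m·6) + (m·(-2) − (-2)·(-4))] + 45
       = -8·m + 57 = 89
⇒ m = -4.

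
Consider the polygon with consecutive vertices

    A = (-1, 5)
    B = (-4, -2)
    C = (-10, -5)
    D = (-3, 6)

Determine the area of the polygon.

31

Apply Gauss's area formula: 2A = Σ (x_i·y_{i+1} − x_{i+1}·y_i), indices taken mod 4.
Σ = (22) + (0) + (-75) + (-9) = -62
Area = |Σ|/2 = 31.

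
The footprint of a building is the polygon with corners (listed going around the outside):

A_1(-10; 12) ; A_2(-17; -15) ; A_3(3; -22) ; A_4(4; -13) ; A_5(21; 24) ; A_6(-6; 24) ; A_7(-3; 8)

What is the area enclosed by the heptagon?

953.5

Σ = (354) + (419) + (49) + (369) + (648) + (24) + (44) = 1907
Area = |Σ|/2 = 953.5.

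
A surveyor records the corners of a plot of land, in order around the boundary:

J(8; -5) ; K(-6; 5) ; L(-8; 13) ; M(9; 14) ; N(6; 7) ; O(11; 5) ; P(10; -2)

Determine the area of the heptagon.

215.5

Apply Gauss's area formula: 2A = Σ (x_i·y_{i+1} − x_{i+1}·y_i), indices taken mod 7.
Σ = (10) + (-38) + (-229) + (-21) + (-47) + (-72) + (-34) = -431
Area = |Σ|/2 = 215.5.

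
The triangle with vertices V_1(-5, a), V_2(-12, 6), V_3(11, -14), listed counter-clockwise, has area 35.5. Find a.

Write out the shoelace sum; only the two edges meeting at V_1 involve a:
2·Area = [(11·a − (-5)·(-14)) + ((-5)·6 − (-12)·a)] + 102
       = 23·a + 2 = 71
⇒ a = 3.

3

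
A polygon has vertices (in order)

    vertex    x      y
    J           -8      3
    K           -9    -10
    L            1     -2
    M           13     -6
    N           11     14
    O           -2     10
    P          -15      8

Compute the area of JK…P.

347

Cross-terms: 107, 28, 20, 248, 138, 134, 19  ⇒  Σ = 694
Area = |Σ|/2 = 347.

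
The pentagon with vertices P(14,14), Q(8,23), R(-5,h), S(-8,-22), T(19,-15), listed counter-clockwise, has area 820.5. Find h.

Write out the shoelace sum; only the two edges meeting at R involve h:
2·Area = [(8·h − (-5)·23) + ((-5)·(-22) − (-8)·h)] + 1224
       = 16·h + 1449 = 1641
⇒ h = 12.

12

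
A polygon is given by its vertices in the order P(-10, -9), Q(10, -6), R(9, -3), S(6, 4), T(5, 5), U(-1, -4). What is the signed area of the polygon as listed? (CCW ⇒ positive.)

96

Σ = (150) + (24) + (54) + (10) + (-15) + (-31) = 192
Signed area = Σ/2 = 96 (positive ⇒ counter-clockwise traversal).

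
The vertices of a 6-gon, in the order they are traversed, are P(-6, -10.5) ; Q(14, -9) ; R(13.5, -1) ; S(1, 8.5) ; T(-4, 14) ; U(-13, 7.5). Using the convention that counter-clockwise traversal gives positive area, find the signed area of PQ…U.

P→Q: (-6)(-9) − (14)(-10.5) = 201
Q→R: (14)(-1) − (13.5)(-9) = 107.5
R→S: (13.5)(8.5) − (1)(-1) = 115.75
S→T: (1)(14) − (-4)(8.5) = 48
T→U: (-4)(7.5) − (-13)(14) = 152
U→P: (-13)(-10.5) − (-6)(7.5) = 181.5
Σ = 805.75
Signed area = Σ/2 = 402.875 (positive ⇒ counter-clockwise traversal).

402.875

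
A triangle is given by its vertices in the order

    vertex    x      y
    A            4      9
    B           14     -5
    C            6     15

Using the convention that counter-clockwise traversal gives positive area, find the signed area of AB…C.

44

A→B: (4)(-5) − (14)(9) = -146
B→C: (14)(15) − (6)(-5) = 240
C→A: (6)(9) − (4)(15) = -6
Σ = 88
Signed area = Σ/2 = 44 (positive ⇒ counter-clockwise traversal).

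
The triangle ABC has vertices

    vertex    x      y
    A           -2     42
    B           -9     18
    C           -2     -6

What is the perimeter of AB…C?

98

|AB| = √((-7)² + (-24)²) = √625 = 25
|BC| = √((7)² + (-24)²) = √625 = 25
|CA| = √((0)² + (48)²) = √2304 = 48
Perimeter = 25 + 25 + 48 = 98.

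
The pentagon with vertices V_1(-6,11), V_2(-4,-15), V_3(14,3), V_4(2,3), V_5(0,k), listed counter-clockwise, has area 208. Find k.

The doubled signed area Σ (x_i y_{i+1} − x_{i+1} y_i) is linear in k.
With k=0 it equals 368; the coefficient of k is 8 (from the two edges through V_5).
So 8·k + 368 = 2·208 = 416 ⇒ k = 6.

6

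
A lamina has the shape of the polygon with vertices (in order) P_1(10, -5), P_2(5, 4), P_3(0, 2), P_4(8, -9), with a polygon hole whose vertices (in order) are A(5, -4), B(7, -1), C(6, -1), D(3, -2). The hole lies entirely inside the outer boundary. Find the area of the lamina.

49

Outer boundary:
Apply the shoelace (surveyor's) formula: 2A = Σ (x_i·y_{i+1} − x_{i+1}·y_i), indices taken mod 4.
P_1→P_2: (10)(4) − (5)(-5) = 65
P_2→P_3: (5)(2) − (0)(4) = 10
P_3→P_4: (0)(-9) − (8)(2) = -16
P_4→P_1: (8)(-5) − (10)(-9) = 50
Σ = 109
Area = |Σ|/2 = 54.5.
Hole:
Apply the shoelace formula: 2A = Σ (x_i·y_{i+1} − x_{i+1}·y_i), indices taken mod 4.
Cross-terms: 23, -1, -9, -2  ⇒  Σ = 11
Area = |Σ|/2 = 5.5.
Net area = 54.5 − 5.5 = 49.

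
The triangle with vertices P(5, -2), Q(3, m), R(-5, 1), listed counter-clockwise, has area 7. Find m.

Write out the shoelace sum; only the two edges meeting at Q involve m:
2·Area = [(5·m − 3·(-2)) + (3·1 − (-5)·m)] + 5
       = 10·m + 14 = 14
⇒ m = 0.

0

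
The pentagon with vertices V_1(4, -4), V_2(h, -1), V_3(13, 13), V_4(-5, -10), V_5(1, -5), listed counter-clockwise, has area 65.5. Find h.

The doubled signed area Σ (x_i y_{i+1} − x_{i+1} y_i) is linear in h.
With h=0 it equals -5; the coefficient of h is 17 (from the two edges through V_2).
So 17·h + -5 = 2·65.5 = 131 ⇒ h = 8.

8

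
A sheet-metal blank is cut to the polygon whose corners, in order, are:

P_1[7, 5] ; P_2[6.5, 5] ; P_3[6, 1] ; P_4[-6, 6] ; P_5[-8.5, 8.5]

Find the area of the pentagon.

40.5

Apply Gauss's area formula: 2A = Σ (x_i·y_{i+1} − x_{i+1}·y_i), indices taken mod 5.
Σ = (2.5) + (-23.5) + (42) + (0) + (-102) = -81
Area = |Σ|/2 = 40.5.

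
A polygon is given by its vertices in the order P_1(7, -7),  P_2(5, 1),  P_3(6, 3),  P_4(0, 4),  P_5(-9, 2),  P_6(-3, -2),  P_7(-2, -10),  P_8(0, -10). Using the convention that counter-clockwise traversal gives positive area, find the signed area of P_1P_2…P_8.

125.5

Apply the surveyor's formula: 2A = Σ (x_i·y_{i+1} − x_{i+1}·y_i), indices taken mod 8.
P_1→P_2: (7)(1) − (5)(-7) = 42
P_2→P_3: (5)(3) − (6)(1) = 9
P_3→P_4: (6)(4) − (0)(3) = 24
P_4→P_5: (0)(2) − (-9)(4) = 36
P_5→P_6: (-9)(-2) − (-3)(2) = 24
P_6→P_7: (-3)(-10) − (-2)(-2) = 26
P_7→P_8: (-2)(-10) − (0)(-10) = 20
P_8→P_1: (0)(-7) − (7)(-10) = 70
Σ = 251
Signed area = Σ/2 = 125.5 (positive ⇒ counter-clockwise traversal).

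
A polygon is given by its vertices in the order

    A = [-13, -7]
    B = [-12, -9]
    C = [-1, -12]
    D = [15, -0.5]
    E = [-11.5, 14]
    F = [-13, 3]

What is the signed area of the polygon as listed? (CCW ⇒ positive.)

Cross-terms: 33, 135, 180.5, 204.25, 147.5, 130  ⇒  Σ = 830.25
Signed area = Σ/2 = 415.125 (positive ⇒ counter-clockwise traversal).

415.125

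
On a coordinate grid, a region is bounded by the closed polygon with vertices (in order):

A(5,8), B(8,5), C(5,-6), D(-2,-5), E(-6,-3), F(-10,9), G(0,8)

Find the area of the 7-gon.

Apply Gauss's area formula: 2A = Σ (x_i·y_{i+1} − x_{i+1}·y_i), indices taken mod 7.
Σ = (-39) + (-73) + (-37) + (-24) + (-84) + (-80) + (-40) = -377
Area = |Σ|/2 = 188.5.

188.5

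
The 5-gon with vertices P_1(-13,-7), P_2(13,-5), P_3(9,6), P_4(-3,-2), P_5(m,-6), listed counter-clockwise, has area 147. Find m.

Write out the shoelace sum; only the two edges meeting at P_5 involve m:
2·Area = [((-3)·(-6) − m·(-2)) + (m·(-7) − (-13)·(-6))] + 279
       = -5·m + 219 = 294
⇒ m = -15.

-15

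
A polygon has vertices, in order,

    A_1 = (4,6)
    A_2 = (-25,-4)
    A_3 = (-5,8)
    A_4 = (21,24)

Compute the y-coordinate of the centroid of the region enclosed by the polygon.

Apply the shoelace (surveyor's) formula. First the cross-terms c_i = x_i·y_{i+1} − x_{i+1}·y_i:
  134, -220, -288, 30  ⇒  2A = -344, A = -172.
Then Σ (y_i + y_{i+1})·c_i = -8928, so ȳ = -8928 / (6·(-172)) = 372/43.

372/43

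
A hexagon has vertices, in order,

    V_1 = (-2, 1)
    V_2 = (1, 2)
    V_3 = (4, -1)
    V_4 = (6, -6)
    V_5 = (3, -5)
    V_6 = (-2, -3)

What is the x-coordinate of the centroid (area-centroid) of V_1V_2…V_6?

105/71

Apply Gauss's area formula. First the cross-terms c_i = x_i·y_{i+1} − x_{i+1}·y_i:
  -5, -9, -18, -12, -19, -8  ⇒  2A = -71, A = -35.5.
Then Σ (x_i + x_{i+1})·c_i = -315, so x̄ = -315 / (6·(-35.5)) = 105/71.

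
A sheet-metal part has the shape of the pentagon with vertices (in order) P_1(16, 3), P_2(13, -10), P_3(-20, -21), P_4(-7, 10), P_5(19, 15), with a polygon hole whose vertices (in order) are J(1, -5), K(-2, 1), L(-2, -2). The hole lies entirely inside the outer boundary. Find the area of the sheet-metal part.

Outer boundary:
Σ = (-199) + (-473) + (-347) + (-295) + (-183) = -1497
Area = |Σ|/2 = 748.5.
Hole:
Apply the surveyor's formula: 2A = Σ (x_i·y_{i+1} − x_{i+1}·y_i), indices taken mod 3.
Σ = (-9) + (6) + (12) = 9
Area = |Σ|/2 = 4.5.
Net area = 748.5 − 4.5 = 744.

744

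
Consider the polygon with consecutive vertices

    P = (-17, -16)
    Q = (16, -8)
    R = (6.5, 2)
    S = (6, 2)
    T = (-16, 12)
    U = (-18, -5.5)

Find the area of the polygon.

539.75

Cross-terms: 392, 84, 1, 104, 304, 194.5  ⇒  Σ = 1079.5
Area = |Σ|/2 = 539.75.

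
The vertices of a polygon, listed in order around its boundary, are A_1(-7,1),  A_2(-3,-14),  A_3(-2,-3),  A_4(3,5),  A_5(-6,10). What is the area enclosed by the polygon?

Cross-terms: 101, -19, -1, 60, 64  ⇒  Σ = 205
Area = |Σ|/2 = 102.5.

102.5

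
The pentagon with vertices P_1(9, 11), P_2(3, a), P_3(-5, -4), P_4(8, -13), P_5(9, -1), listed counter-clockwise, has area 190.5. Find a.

Write out the shoelace sum; only the two edges meeting at P_2 involve a:
2·Area = [(9·a − 3·11) + (3·(-4) − (-5)·a)] + 314
       = 14·a + 269 = 381
⇒ a = 8.

8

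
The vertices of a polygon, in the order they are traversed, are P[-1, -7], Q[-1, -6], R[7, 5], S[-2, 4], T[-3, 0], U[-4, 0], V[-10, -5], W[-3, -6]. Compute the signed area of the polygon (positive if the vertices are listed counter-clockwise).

Apply the shoelace (surveyor's) formula: 2A = Σ (x_i·y_{i+1} − x_{i+1}·y_i), indices taken mod 8.
P→Q: (-1)(-6) − (-1)(-7) = -1
Q→R: (-1)(5) − (7)(-6) = 37
R→S: (7)(4) − (-2)(5) = 38
S→T: (-2)(0) − (-3)(4) = 12
T→U: (-3)(0) − (-4)(0) = 0
U→V: (-4)(-5) − (-10)(0) = 20
V→W: (-10)(-6) − (-3)(-5) = 45
W→P: (-3)(-7) − (-1)(-6) = 15
Σ = 166
Signed area = Σ/2 = 83 (positive ⇒ counter-clockwise traversal).

83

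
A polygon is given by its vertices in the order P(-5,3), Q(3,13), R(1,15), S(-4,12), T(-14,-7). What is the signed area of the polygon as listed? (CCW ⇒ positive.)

74.5

Cross-terms: -74, 32, 72, 196, -77  ⇒  Σ = 149
Signed area = Σ/2 = 74.5 (positive ⇒ counter-clockwise traversal).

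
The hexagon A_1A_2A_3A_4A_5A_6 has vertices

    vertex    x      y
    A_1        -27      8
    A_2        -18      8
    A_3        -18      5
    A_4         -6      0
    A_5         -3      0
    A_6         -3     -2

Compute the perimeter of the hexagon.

|A_1A_2| = √((9)² + (0)²) = √81 = 9
|A_2A_3| = √((0)² + (-3)²) = √9 = 3
|A_3A_4| = √((12)² + (-5)²) = √169 = 13
|A_4A_5| = √((3)² + (0)²) = √9 = 3
|A_5A_6| = √((0)² + (-2)²) = √4 = 2
|A_6A_1| = √((-24)² + (10)²) = √676 = 26
Perimeter = 9 + 3 + 13 + 3 + 2 + 26 = 56.

56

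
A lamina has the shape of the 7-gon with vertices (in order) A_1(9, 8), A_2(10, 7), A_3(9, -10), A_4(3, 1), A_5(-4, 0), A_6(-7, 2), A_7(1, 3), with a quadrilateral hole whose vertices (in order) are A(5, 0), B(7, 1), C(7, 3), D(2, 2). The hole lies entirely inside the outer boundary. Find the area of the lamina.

85

Outer boundary:
Apply Gauss's area formula: 2A = Σ (x_i·y_{i+1} − x_{i+1}·y_i), indices taken mod 7.
A_1→A_2: (9)(7) − (10)(8) = -17
A_2→A_3: (10)(-10) − (9)(7) = -163
A_3→A_4: (9)(1) − (3)(-10) = 39
A_4→A_5: (3)(0) − (-4)(1) = 4
A_5→A_6: (-4)(2) − (-7)(0) = -8
A_6→A_7: (-7)(3) − (1)(2) = -23
A_7→A_1: (1)(8) − (9)(3) = -19
Σ = -187
Area = |Σ|/2 = 93.5.
Hole:
A→B: (5)(1) − (7)(0) = 5
B→C: (7)(3) − (7)(1) = 14
C→D: (7)(2) − (2)(3) = 8
D→A: (2)(0) − (5)(2) = -10
Σ = 17
Area = |Σ|/2 = 8.5.
Net area = 93.5 − 8.5 = 85.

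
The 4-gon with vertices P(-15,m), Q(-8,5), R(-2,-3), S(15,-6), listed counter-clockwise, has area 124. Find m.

Write out the shoelace sum; only the two edges meeting at P involve m:
2·Area = [(15·m − (-15)·(-6)) + ((-15)·5 − (-8)·m)] + 91
       = 23·m + -74 = 248
⇒ m = 14.

14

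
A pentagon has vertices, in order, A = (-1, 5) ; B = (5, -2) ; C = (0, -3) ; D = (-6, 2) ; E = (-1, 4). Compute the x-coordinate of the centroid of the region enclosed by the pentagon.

Apply the shoelace (surveyor's) formula. First the cross-terms c_i = x_i·y_{i+1} − x_{i+1}·y_i:
  -23, -15, -18, -22, -1  ⇒  2A = -79, A = -39.5.
Then Σ (x_i + x_{i+1})·c_i = 97, so x̄ = 97 / (6·(-39.5)) = -97/237.

-97/237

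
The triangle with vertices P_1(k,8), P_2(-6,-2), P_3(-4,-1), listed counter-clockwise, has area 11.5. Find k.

-9

The doubled signed area Σ (x_i y_{i+1} − x_{i+1} y_i) is linear in k.
With k=0 it equals 14; the coefficient of k is -1 (from the two edges through P_1).
So -1·k + 14 = 2·11.5 = 23 ⇒ k = -9.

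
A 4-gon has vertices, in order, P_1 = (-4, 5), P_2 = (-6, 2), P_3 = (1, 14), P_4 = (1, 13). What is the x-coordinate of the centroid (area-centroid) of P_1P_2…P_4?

Apply the shoelace formula. First the cross-terms c_i = x_i·y_{i+1} − x_{i+1}·y_i:
  22, -86, -1, 57  ⇒  2A = -8, A = -4.
Then Σ (x_i + x_{i+1})·c_i = 37, so x̄ = 37 / (6·(-4)) = -37/24.

-37/24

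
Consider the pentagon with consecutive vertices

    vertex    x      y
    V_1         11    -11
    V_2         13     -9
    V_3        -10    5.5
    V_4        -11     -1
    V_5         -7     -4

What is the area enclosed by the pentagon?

V_1→V_2: (11)(-9) − (13)(-11) = 44
V_2→V_3: (13)(5.5) − (-10)(-9) = -18.5
V_3→V_4: (-10)(-1) − (-11)(5.5) = 70.5
V_4→V_5: (-11)(-4) − (-7)(-1) = 37
V_5→V_1: (-7)(-11) − (11)(-4) = 121
Σ = 254
Area = |Σ|/2 = 127.

127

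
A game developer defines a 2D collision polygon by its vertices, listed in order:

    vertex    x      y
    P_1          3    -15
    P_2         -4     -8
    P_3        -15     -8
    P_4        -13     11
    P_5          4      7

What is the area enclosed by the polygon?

Apply Gauss's area formula: 2A = Σ (x_i·y_{i+1} − x_{i+1}·y_i), indices taken mod 5.
Σ = (-84) + (-88) + (-269) + (-135) + (-81) = -657
Area = |Σ|/2 = 328.5.

328.5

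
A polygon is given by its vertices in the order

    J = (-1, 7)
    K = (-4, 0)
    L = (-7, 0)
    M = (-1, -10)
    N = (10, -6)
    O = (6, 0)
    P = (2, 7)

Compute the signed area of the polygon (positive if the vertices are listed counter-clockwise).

Apply the shoelace formula: 2A = Σ (x_i·y_{i+1} − x_{i+1}·y_i), indices taken mod 7.
Σ = (28) + (0) + (70) + (106) + (36) + (42) + (21) = 303
Signed area = Σ/2 = 151.5 (positive ⇒ counter-clockwise traversal).

151.5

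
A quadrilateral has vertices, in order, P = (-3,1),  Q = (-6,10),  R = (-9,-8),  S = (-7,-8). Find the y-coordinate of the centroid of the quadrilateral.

-1/11

Apply the shoelace formula. First the cross-terms c_i = x_i·y_{i+1} − x_{i+1}·y_i:
  -24, 138, 16, -31  ⇒  2A = 99, A = 49.5.
Then Σ (y_i + y_{i+1})·c_i = -27, so ȳ = -27 / (6·49.5) = -1/11.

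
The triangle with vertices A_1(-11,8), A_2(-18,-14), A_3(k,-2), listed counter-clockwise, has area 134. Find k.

-2

The doubled signed area Σ (x_i y_{i+1} − x_{i+1} y_i) is linear in k.
With k=0 it equals 312; the coefficient of k is 22 (from the two edges through A_3).
So 22·k + 312 = 2·134 = 268 ⇒ k = -2.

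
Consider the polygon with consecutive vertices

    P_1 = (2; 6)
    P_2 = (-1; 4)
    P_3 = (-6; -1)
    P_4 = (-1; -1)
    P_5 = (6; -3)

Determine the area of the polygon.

47.5

Apply the shoelace (surveyor's) formula: 2A = Σ (x_i·y_{i+1} − x_{i+1}·y_i), indices taken mod 5.
Σ = (14) + (25) + (5) + (9) + (42) = 95
Area = |Σ|/2 = 47.5.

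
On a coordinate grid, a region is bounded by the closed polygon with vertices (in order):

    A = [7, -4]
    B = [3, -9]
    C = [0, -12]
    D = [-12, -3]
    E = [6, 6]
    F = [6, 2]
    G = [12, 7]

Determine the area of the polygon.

Σ = (-51) + (-36) + (-144) + (-54) + (-24) + (18) + (-97) = -388
Area = |Σ|/2 = 194.

194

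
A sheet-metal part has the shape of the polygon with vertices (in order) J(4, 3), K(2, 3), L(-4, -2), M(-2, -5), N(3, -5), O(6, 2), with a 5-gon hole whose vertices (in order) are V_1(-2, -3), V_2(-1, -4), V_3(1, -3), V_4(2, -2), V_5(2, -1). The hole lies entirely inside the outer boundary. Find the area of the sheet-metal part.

45.5

Outer boundary:
Cross-terms: 6, 8, 16, 25, 36, 10  ⇒  Σ = 101
Area = |Σ|/2 = 50.5.
Hole:
Apply the shoelace (surveyor's) formula: 2A = Σ (x_i·y_{i+1} − x_{i+1}·y_i), indices taken mod 5.
Σ = (5) + (7) + (4) + (2) + (-8) = 10
Area = |Σ|/2 = 5.
Net area = 50.5 − 5 = 45.5.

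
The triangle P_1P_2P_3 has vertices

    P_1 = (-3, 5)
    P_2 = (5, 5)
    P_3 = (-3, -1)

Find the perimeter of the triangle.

24

|P_1P_2| = √((8)² + (0)²) = √64 = 8
|P_2P_3| = √((-8)² + (-6)²) = √100 = 10
|P_3P_1| = √((0)² + (6)²) = √36 = 6
Perimeter = 8 + 10 + 6 = 24.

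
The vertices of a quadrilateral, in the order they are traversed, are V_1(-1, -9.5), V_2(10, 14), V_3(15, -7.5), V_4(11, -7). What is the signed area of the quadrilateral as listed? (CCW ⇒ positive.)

Σ = (81) + (-285) + (-22.5) + (-111.5) = -338
Signed area = Σ/2 = -169 (negative ⇒ clockwise traversal).

-169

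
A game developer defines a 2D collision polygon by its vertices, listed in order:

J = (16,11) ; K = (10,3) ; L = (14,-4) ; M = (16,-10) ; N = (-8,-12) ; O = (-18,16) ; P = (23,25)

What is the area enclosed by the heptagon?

900.5

Apply the shoelace formula: 2A = Σ (x_i·y_{i+1} − x_{i+1}·y_i), indices taken mod 7.
Σ = (-62) + (-82) + (-76) + (-272) + (-344) + (-818) + (-147) = -1801
Area = |Σ|/2 = 900.5.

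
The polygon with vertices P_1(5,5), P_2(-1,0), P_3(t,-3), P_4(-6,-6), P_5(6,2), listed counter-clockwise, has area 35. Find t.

The doubled signed area Σ (x_i y_{i+1} − x_{i+1} y_i) is linear in t.
With t=0 it equals 34; the coefficient of t is -6 (from the two edges through P_3).
So -6·t + 34 = 2·35 = 70 ⇒ t = -6.

-6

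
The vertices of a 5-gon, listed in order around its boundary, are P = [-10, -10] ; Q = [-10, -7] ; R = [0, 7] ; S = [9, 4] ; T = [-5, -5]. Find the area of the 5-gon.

94

Apply the surveyor's formula: 2A = Σ (x_i·y_{i+1} − x_{i+1}·y_i), indices taken mod 5.
Σ = (-30) + (-70) + (-63) + (-25) + (0) = -188
Area = |Σ|/2 = 94.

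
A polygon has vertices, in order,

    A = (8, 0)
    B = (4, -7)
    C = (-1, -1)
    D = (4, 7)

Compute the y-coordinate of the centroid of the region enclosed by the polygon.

Apply the surveyor's formula. First the cross-terms c_i = x_i·y_{i+1} − x_{i+1}·y_i:
  -56, -11, -3, -56  ⇒  2A = -126, A = -63.
Then Σ (y_i + y_{i+1})·c_i = 70, so ȳ = 70 / (6·(-63)) = -5/27.

-5/27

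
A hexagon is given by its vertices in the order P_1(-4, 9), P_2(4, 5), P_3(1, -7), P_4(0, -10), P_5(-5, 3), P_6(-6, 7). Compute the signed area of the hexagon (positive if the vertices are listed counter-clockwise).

Σ = (-56) + (-33) + (-10) + (-50) + (-17) + (-26) = -192
Signed area = Σ/2 = -96 (negative ⇒ clockwise traversal).

-96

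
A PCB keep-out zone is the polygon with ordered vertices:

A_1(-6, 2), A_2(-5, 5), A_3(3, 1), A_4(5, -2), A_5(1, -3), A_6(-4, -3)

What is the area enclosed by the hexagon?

Apply Gauss's area formula: 2A = Σ (x_i·y_{i+1} − x_{i+1}·y_i), indices taken mod 6.
Σ = (-20) + (-20) + (-11) + (-13) + (-15) + (-26) = -105
Area = |Σ|/2 = 52.5.

52.5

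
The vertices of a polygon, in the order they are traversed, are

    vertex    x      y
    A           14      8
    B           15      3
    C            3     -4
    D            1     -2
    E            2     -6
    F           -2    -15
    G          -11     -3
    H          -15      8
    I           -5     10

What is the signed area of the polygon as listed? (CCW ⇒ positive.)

-387.5

Σ = (-78) + (-69) + (-2) + (-2) + (-42) + (-159) + (-133) + (-110) + (-180) = -775
Signed area = Σ/2 = -387.5 (negative ⇒ clockwise traversal).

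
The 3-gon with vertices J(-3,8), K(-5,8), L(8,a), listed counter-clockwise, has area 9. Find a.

Write out the shoelace sum; only the two edges meeting at L involve a:
2·Area = [((-5)·a − 8·8) + (8·8 − (-3)·a)] + 16
       = -2·a + 16 = 18
⇒ a = -1.

-1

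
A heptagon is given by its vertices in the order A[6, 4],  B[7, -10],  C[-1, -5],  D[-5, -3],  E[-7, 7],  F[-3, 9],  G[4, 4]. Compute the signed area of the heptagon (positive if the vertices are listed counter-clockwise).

-154.5

A→B: (6)(-10) − (7)(4) = -88
B→C: (7)(-5) − (-1)(-10) = -45
C→D: (-1)(-3) − (-5)(-5) = -22
D→E: (-5)(7) − (-7)(-3) = -56
E→F: (-7)(9) − (-3)(7) = -42
F→G: (-3)(4) − (4)(9) = -48
G→A: (4)(4) − (6)(4) = -8
Σ = -309
Signed area = Σ/2 = -154.5 (negative ⇒ clockwise traversal).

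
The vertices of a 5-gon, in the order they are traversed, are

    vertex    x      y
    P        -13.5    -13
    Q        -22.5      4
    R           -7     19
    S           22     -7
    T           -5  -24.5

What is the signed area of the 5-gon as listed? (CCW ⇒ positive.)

-977.375

Apply Gauss's area formula: 2A = Σ (x_i·y_{i+1} − x_{i+1}·y_i), indices taken mod 5.
Σ = (-346.5) + (-399.5) + (-369) + (-574) + (-265.75) = -1954.75
Signed area = Σ/2 = -977.375 (negative ⇒ clockwise traversal).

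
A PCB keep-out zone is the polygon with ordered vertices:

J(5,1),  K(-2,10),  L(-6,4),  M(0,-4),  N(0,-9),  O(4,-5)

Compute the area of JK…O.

96.5

Apply the shoelace formula: 2A = Σ (x_i·y_{i+1} − x_{i+1}·y_i), indices taken mod 6.
J→K: (5)(10) − (-2)(1) = 52
K→L: (-2)(4) − (-6)(10) = 52
L→M: (-6)(-4) − (0)(4) = 24
M→N: (0)(-9) − (0)(-4) = 0
N→O: (0)(-5) − (4)(-9) = 36
O→J: (4)(1) − (5)(-5) = 29
Σ = 193
Area = |Σ|/2 = 96.5.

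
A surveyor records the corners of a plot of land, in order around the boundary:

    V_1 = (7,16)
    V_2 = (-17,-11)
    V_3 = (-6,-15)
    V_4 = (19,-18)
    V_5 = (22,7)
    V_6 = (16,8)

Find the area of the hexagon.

785

Apply Gauss's area formula: 2A = Σ (x_i·y_{i+1} − x_{i+1}·y_i), indices taken mod 6.
Cross-terms: 195, 189, 393, 529, 64, 200  ⇒  Σ = 1570
Area = |Σ|/2 = 785.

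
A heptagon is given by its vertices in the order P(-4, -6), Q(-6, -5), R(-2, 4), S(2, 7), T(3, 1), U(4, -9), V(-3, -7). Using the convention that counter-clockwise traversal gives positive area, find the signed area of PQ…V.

-93.5

Apply Gauss's area formula: 2A = Σ (x_i·y_{i+1} − x_{i+1}·y_i), indices taken mod 7.
Cross-terms: -16, -34, -22, -19, -31, -55, -10  ⇒  Σ = -187
Signed area = Σ/2 = -93.5 (negative ⇒ clockwise traversal).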